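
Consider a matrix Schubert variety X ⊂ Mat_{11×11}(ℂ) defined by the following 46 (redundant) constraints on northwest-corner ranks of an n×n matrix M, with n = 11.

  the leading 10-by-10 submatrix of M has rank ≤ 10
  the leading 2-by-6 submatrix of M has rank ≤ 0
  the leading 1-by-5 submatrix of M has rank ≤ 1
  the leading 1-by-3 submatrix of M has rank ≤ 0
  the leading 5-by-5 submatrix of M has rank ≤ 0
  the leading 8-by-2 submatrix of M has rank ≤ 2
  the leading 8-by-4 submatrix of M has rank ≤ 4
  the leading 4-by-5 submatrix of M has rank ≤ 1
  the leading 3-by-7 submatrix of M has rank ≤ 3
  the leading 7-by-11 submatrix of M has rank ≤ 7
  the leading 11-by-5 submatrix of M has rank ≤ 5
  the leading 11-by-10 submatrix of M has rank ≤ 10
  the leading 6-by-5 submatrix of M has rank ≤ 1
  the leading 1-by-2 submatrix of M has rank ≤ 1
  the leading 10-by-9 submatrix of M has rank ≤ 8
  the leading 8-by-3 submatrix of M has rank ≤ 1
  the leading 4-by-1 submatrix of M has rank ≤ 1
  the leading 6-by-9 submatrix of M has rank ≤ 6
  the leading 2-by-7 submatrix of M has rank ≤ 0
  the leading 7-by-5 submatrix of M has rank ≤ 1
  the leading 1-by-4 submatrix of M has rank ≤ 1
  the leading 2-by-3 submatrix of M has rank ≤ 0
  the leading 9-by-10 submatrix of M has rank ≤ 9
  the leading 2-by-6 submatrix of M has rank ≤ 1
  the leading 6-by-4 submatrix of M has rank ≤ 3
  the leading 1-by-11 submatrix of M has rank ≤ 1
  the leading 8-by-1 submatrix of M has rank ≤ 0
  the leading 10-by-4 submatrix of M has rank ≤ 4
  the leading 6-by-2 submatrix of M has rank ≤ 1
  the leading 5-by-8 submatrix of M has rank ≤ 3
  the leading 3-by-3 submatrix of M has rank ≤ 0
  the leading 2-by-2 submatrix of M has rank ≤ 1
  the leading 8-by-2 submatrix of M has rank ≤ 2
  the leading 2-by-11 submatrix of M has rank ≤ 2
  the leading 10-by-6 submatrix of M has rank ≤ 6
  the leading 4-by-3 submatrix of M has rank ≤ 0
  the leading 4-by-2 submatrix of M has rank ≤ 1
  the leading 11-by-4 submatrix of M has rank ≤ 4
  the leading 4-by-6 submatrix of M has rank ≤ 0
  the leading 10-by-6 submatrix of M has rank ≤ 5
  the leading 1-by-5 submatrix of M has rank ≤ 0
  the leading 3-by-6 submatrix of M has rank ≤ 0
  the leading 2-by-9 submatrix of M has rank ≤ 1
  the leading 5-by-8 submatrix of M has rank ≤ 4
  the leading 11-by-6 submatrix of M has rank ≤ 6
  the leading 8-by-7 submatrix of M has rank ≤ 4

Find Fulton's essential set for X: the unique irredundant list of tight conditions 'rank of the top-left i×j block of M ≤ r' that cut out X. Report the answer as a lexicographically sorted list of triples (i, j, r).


Reconstructing r_w from the 46 given conditions:

  0  0  0  0  0  0  0  1  1  1  1
  0  0  0  0  0  0  0  1  1  2  2
  0  0  0  0  0  0  1  2  2  3  3
  0  0  0  0  0  0  1  2  3  4  4
  0  0  0  0  0  1  2  3  4  5  5
  0  1  1  1  1  2  3  4  5  6  6
  0  1  1  1  1  2  3  4  5  6  7
  0  1  1  2  2  3  4  5  6  7  8
  1  2  2  3  3  4  5  6  7  8  9
  1  2  3  4  4  5  6  7  8  9  10
  1  2  3  4  5  6  7  8  9  10  11

reading off 1-entries of Δ²R: w = (8, 10, 7, 9, 6, 2, 11, 4, 1, 3, 5).

ℓ(w)=39; the 7 essential cells (i,j,r):

[(2, 7, 0), (2, 9, 1), (4, 6, 0), (5, 5, 0), (7, 5, 1), (8, 1, 0), (8, 3, 1)]


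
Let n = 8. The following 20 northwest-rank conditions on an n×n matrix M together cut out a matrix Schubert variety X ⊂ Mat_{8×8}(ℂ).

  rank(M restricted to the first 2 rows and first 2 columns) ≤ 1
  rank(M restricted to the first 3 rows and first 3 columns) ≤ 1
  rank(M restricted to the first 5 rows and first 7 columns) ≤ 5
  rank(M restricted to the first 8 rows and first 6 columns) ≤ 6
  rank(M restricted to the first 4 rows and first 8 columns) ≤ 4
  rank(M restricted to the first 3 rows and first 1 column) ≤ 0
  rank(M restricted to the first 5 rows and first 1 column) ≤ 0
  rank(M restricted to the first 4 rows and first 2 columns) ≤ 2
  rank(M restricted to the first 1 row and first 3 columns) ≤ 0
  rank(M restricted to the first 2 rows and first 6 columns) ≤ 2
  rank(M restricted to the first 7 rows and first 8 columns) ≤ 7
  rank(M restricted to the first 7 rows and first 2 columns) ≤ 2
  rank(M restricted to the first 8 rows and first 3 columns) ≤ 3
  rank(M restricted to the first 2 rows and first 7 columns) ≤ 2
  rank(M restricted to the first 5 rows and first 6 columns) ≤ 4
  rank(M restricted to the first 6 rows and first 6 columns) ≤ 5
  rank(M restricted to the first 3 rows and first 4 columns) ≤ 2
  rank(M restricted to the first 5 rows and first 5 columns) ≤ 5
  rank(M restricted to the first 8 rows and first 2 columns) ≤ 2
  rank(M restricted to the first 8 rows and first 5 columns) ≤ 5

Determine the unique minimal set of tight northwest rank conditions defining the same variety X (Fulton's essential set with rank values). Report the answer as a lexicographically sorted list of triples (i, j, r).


The tightest implied rank at each (i,j), from the 20 conditions:

  row 1: 0  0  0  1  1  1  1  1
  row 2: 0  1  1  2  2  2  2  2
  row 3: 0  1  1  2  3  3  3  3
  row 4: 0  1  2  3  4  4  4  4
  row 5: 0  1  2  3  4  4  5  5
  row 6: 1  2  3  4  5  5  6  6
  row 7: 1  2  3  4  5  6  7  7
  row 8: 1  2  3  4  5  6  7  8

hence w(1..8) = (4, 2, 5, 3, 7, 1, 6, 8).

|D(w)|=9, |Ess(w)|=4:

[(1, 3, 0), (3, 3, 1), (5, 1, 0), (5, 6, 4)]


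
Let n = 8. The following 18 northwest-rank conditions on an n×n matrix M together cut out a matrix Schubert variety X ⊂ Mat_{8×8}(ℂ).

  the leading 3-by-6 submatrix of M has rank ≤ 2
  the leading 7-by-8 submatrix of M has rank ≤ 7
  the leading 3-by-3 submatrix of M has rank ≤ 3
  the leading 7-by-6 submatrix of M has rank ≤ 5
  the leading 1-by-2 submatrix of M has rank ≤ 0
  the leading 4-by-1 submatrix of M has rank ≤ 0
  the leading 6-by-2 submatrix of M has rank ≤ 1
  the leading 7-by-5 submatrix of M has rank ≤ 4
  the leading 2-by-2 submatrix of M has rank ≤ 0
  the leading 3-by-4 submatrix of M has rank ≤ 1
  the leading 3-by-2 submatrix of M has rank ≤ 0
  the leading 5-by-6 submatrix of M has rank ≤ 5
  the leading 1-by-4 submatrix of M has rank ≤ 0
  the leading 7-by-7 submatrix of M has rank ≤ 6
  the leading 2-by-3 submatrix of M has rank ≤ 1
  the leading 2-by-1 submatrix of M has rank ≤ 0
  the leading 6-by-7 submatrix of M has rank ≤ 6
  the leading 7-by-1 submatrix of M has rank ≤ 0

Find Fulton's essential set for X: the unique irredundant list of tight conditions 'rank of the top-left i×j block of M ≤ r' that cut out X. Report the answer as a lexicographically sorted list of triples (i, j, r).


Rank table r_w(8×8) implied by the 18 constraints:

  0 | 0 | 0 | 0 | 1 | 1 | 1 | 1
  0 | 0 | 1 | 1 | 2 | 2 | 2 | 2
  0 | 0 | 1 | 1 | 2 | 2 | 3 | 3
  0 | 1 | 2 | 2 | 3 | 3 | 4 | 4
  0 | 1 | 2 | 3 | 4 | 4 | 5 | 5
  0 | 1 | 2 | 3 | 4 | 5 | 6 | 6
  0 | 1 | 2 | 3 | 4 | 5 | 6 | 7
  1 | 2 | 3 | 4 | 5 | 6 | 7 | 8

giving w = (5, 3, 7, 2, 4, 6, 8, 1) via Δ²R.

Fulton essential set (5 of the 14 Rothe cells):

[(1, 4, 0), (3, 2, 0), (3, 4, 1), (3, 6, 2), (7, 1, 0)]


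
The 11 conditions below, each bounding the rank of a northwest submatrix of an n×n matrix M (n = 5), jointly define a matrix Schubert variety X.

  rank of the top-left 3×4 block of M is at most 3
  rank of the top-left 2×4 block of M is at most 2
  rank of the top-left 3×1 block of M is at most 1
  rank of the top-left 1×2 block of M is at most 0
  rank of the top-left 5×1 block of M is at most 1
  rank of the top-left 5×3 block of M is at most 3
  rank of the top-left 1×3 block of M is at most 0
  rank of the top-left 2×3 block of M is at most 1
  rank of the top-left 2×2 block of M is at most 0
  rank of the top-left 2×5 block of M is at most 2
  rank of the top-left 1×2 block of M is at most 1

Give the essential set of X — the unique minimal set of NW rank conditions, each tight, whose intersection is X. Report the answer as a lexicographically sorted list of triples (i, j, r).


Recovering R(i,j) via the rank-extension bound from the 11 conditions:

  row 1: 0  0  0  1  1
  row 2: 0  0  1  2  2
  row 3: 1  1  2  3  3
  row 4: 1  2  3  4  4
  row 5: 1  2  3  4  5

hence w(1..5) = (4, 3, 1, 2, 5).

|D(w)|=5, |Ess(w)|=2:

[(1, 3, 0), (2, 2, 0)]


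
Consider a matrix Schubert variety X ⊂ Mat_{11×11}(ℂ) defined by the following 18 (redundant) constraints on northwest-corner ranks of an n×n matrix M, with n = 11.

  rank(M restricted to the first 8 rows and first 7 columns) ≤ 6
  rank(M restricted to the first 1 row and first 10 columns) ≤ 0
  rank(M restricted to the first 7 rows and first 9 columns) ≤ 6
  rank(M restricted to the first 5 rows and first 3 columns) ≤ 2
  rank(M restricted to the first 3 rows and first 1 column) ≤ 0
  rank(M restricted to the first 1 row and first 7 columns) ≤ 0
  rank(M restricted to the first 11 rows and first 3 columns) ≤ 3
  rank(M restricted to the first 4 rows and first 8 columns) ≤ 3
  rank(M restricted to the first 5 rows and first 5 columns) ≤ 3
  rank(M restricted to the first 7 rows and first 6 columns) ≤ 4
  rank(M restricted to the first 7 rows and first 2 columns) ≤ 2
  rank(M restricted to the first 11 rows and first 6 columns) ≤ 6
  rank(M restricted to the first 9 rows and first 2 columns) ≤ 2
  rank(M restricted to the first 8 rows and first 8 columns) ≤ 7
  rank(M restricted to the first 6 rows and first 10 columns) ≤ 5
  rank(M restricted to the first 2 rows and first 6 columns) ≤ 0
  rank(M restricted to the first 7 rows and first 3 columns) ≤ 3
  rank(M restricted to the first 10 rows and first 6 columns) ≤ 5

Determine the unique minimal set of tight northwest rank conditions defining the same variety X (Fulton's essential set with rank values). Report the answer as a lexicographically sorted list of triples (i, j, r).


Rank table r_w(11×11) implied by the 18 constraints:

  0  0  0  0  0  0  0  0  0  0  1
  0  0  0  0  0  0  1  1  1  1  2
  0  1  1  1  1  1  2  2  2  2  3
  1  2  2  2  2  2  3  3  3  3  4
  1  2  2  3  3  3  4  4  4  4  5
  1  2  3  4  4  4  5  5  5  5  6
  1  2  3  4  4  4  5  6  6  6  7
  1  2  3  4  5  5  6  7  7  7  8
  1  2  3  4  5  5  6  7  8  8  9
  1  2  3  4  5  5  6  7  8  9  10
  1  2  3  4  5  6  7  8  9  10  11

reading off 1-entries of Δ²R: w = (11, 7, 2, 1, 4, 3, 8, 5, 9, 10, 6).

Fulton essential set (6 of the 22 Rothe cells):

[(1, 10, 0), (2, 6, 0), (3, 1, 0), (5, 3, 2), (7, 6, 4), (10, 6, 5)]


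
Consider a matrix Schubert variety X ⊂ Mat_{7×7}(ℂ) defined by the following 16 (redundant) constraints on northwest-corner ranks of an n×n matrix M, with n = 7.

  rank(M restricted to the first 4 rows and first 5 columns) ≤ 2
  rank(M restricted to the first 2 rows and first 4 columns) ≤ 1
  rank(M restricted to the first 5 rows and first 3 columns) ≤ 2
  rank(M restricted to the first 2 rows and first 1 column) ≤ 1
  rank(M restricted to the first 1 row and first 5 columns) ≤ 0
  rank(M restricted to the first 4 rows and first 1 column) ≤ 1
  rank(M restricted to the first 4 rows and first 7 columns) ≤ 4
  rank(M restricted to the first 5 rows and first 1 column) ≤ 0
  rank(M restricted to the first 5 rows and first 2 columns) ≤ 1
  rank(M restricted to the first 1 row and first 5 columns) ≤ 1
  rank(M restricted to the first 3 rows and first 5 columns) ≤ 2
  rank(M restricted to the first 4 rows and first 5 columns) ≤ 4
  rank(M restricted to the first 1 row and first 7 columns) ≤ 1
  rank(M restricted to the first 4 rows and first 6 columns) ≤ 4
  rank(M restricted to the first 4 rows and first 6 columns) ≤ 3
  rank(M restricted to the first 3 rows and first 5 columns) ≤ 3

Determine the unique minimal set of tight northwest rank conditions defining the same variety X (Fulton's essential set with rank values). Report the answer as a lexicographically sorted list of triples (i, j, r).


Computing R[i][j] = min implied NW-rank bound (n=7, 16 conditions):

  i=1: 0  0  0  0  0  1  1
  i=2: 0  1  1  1  1  2  2
  i=3: 0  1  2  2  2  3  3
  i=4: 0  1  2  2  2  3  4
  i=5: 0  1  2  3  3  4  5
  i=6: 1  2  3  4  4  5  6
  i=7: 1  2  3  4  5  6  7

so w = (6, 2, 3, 7, 4, 1, 5).

ℓ(w)=11; the 3 essential cells (i,j,r):

[(1, 5, 0), (4, 5, 2), (5, 1, 0)]


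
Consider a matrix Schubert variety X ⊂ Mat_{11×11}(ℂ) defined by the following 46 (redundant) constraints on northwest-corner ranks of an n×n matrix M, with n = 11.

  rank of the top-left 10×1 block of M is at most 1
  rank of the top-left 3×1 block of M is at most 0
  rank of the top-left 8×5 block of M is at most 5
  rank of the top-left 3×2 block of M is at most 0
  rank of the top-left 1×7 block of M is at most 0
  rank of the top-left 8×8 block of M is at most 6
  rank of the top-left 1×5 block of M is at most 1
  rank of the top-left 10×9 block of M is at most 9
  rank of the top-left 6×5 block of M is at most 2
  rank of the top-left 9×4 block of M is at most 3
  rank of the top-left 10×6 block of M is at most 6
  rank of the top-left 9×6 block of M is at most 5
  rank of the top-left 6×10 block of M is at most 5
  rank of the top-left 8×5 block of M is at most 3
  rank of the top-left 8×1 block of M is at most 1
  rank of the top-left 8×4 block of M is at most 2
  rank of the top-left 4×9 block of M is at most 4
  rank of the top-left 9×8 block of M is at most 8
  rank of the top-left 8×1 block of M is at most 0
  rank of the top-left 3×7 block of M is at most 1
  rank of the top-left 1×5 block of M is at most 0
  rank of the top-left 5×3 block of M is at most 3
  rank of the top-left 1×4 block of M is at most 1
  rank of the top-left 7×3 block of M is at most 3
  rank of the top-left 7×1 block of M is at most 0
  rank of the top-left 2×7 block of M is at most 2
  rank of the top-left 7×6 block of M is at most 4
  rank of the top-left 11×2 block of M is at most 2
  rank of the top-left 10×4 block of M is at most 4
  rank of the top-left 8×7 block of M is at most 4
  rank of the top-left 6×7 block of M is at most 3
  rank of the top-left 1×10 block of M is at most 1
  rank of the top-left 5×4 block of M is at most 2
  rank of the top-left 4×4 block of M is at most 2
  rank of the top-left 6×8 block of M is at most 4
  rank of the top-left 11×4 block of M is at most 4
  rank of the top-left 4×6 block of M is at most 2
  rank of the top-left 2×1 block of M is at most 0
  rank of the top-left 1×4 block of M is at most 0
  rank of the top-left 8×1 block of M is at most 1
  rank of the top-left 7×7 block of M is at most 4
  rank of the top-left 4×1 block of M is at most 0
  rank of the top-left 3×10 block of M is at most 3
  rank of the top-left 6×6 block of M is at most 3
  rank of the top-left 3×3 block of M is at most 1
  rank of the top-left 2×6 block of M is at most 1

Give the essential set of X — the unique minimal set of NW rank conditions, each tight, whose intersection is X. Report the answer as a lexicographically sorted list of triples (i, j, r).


The tightest implied rank at each (i,j), from the 46 conditions:

  row 1: 0, 0, 0, 0, 0, 0, 0, 1, 1, 1, 1
  row 2: 0, 0, 1, 1, 1, 1, 1, 2, 2, 2, 2
  row 3: 0, 0, 1, 1, 1, 1, 1, 2, 3, 3, 3
  row 4: 0, 1, 2, 2, 2, 2, 2, 3, 4, 4, 4
  row 5: 0, 1, 2, 2, 2, 3, 3, 4, 5, 5, 5
  row 6: 0, 1, 2, 2, 2, 3, 3, 4, 5, 5, 6
  row 7: 0, 1, 2, 2, 3, 4, 4, 5, 6, 6, 7
  row 8: 0, 1, 2, 2, 3, 4, 4, 5, 6, 7, 8
  row 9: 1, 2, 3, 3, 4, 5, 5, 6, 7, 8, 9
  row 10: 1, 2, 3, 4, 5, 6, 6, 7, 8, 9, 10
  row 11: 1, 2, 3, 4, 5, 6, 7, 8, 9, 10, 11

second differences of R give the permutation w = (8, 3, 9, 2, 6, 11, 5, 10, 1, 4, 7).

9 SE-corners of the 29-cell Rothe diagram give Ess(w):

[(1, 7, 0), (3, 2, 0), (3, 7, 1), (6, 5, 2), (6, 7, 3), (6, 10, 5), (8, 1, 0), (8, 4, 2), (8, 7, 4)]


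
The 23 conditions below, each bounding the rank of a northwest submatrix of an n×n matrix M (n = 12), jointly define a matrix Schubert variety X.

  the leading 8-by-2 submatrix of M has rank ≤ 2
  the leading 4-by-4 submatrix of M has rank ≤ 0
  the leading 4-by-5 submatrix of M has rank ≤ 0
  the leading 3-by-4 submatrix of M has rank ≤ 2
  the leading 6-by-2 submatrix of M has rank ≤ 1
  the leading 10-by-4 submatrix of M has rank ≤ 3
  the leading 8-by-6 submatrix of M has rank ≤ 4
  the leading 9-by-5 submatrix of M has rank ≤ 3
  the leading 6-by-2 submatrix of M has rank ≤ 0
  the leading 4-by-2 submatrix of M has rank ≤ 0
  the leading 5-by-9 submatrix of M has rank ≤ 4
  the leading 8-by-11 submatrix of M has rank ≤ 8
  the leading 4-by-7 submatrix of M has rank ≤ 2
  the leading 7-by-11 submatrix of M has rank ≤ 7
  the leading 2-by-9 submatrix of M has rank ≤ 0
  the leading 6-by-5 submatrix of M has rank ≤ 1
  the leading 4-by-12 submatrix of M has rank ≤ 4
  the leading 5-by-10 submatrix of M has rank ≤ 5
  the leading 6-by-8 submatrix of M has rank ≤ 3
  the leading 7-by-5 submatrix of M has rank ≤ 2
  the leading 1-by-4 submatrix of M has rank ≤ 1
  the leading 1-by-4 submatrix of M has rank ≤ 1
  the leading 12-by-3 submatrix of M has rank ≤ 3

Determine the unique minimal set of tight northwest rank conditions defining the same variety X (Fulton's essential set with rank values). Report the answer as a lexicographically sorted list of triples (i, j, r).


Reconstructing r_w from the 23 given conditions:

  row 1: 0, 0, 0, 0, 0, 0, 0, 0, 0, 1, 1, 1
  row 2: 0, 0, 0, 0, 0, 0, 0, 0, 0, 1, 2, 2
  row 3: 0, 0, 0, 0, 0, 1, 1, 1, 1, 2, 3, 3
  row 4: 0, 0, 0, 0, 0, 1, 2, 2, 2, 3, 4, 4
  row 5: 0, 0, 1, 1, 1, 2, 3, 3, 3, 4, 5, 5
  row 6: 0, 0, 1, 1, 1, 2, 3, 3, 4, 5, 6, 6
  row 7: 1, 1, 2, 2, 2, 3, 4, 4, 5, 6, 7, 7
  row 8: 1, 2, 3, 3, 3, 4, 5, 5, 6, 7, 8, 8
  row 9: 1, 2, 3, 3, 3, 4, 5, 6, 7, 8, 9, 9
  row 10: 1, 2, 3, 3, 4, 5, 6, 7, 8, 9, 10, 10
  row 11: 1, 2, 3, 4, 5, 6, 7, 8, 9, 10, 11, 11
  row 12: 1, 2, 3, 4, 5, 6, 7, 8, 9, 10, 11, 12

hence w(1..12) = (10, 11, 6, 7, 3, 9, 1, 2, 8, 5, 4, 12).

Rothe diagram D(w) (38 cells), 7 SE-corners (essential conditions):

[(2, 9, 0), (4, 5, 0), (6, 2, 0), (6, 5, 1), (6, 8, 3), (9, 5, 3), (10, 4, 3)]


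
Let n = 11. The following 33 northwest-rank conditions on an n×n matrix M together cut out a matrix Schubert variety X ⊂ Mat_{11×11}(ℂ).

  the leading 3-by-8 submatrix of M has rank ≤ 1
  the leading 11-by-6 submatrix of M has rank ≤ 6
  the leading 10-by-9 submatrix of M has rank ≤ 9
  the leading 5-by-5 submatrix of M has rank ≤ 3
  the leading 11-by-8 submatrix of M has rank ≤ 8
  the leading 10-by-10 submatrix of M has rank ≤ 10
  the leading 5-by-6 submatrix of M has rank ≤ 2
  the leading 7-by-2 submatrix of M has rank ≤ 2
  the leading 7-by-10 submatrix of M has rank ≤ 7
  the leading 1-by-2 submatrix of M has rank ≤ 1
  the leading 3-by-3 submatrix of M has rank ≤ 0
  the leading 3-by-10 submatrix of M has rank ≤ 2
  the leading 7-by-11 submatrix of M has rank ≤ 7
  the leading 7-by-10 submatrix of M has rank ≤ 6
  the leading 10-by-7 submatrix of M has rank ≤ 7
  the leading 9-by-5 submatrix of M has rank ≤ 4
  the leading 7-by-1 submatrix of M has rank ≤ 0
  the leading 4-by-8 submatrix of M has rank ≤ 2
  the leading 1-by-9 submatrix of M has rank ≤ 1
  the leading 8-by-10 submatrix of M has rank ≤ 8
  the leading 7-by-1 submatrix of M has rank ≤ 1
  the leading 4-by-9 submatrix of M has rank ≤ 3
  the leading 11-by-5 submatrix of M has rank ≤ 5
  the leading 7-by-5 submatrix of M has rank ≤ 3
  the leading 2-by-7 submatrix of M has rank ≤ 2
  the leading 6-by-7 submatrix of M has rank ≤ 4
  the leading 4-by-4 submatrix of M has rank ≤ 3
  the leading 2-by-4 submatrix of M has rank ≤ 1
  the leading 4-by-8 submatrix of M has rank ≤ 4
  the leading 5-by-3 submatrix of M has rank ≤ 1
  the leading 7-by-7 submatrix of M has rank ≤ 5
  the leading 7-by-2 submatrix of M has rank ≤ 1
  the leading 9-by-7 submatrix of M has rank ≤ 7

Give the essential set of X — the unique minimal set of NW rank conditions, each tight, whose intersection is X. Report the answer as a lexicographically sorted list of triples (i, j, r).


The tightest implied rank at each (i,j), from the 33 conditions:

  0, 0, 0, 1, 1, 1, 1, 1, 1, 1, 1
  0, 0, 0, 1, 1, 1, 1, 1, 2, 2, 2
  0, 0, 0, 1, 1, 1, 1, 1, 2, 2, 3
  0, 1, 1, 2, 2, 2, 2, 2, 3, 3, 4
  0, 1, 1, 2, 2, 2, 3, 3, 4, 4, 5
  0, 1, 2, 3, 3, 3, 4, 4, 5, 5, 6
  0, 1, 2, 3, 3, 4, 5, 5, 6, 6, 7
  1, 2, 3, 4, 4, 5, 6, 6, 7, 7, 8
  1, 2, 3, 4, 4, 5, 6, 7, 8, 8, 9
  1, 2, 3, 4, 5, 6, 7, 8, 9, 9, 10
  1, 2, 3, 4, 5, 6, 7, 8, 9, 10, 11

so w = (4, 9, 11, 2, 7, 3, 6, 1, 8, 5, 10).

ℓ(w)=27; the 8 essential cells (i,j,r):

[(3, 3, 0), (3, 8, 1), (3, 10, 2), (5, 3, 1), (5, 6, 2), (7, 1, 0), (7, 5, 3), (9, 5, 4)]


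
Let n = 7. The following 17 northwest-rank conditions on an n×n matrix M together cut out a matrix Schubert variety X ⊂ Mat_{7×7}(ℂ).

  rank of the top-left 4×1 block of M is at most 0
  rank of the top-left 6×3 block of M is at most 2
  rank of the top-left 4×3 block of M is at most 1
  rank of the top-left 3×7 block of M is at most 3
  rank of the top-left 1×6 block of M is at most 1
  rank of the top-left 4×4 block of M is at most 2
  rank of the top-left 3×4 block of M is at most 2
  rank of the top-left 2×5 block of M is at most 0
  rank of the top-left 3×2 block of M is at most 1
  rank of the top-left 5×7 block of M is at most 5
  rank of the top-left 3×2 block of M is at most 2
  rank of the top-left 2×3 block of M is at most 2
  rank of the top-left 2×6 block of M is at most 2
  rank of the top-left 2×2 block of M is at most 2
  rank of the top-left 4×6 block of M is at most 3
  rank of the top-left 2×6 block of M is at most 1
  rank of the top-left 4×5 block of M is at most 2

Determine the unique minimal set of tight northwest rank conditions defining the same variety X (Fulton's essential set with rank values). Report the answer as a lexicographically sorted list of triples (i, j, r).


Recovering R(i,j) via the rank-extension bound from the 17 conditions:

  R[1]: 0 | 0 | 0 | 0 | 0 | 1 | 1
  R[2]: 0 | 0 | 0 | 0 | 0 | 1 | 2
  R[3]: 0 | 1 | 1 | 1 | 1 | 2 | 3
  R[4]: 0 | 1 | 1 | 2 | 2 | 3 | 4
  R[5]: 1 | 2 | 2 | 3 | 3 | 4 | 5
  R[6]: 1 | 2 | 2 | 3 | 4 | 5 | 6
  R[7]: 1 | 2 | 3 | 4 | 5 | 6 | 7

the unique w with this rank table is (6, 7, 2, 4, 1, 5, 3).

4 SE-corners of the 14-cell Rothe diagram give Ess(w):

[(2, 5, 0), (4, 1, 0), (4, 3, 1), (6, 3, 2)]


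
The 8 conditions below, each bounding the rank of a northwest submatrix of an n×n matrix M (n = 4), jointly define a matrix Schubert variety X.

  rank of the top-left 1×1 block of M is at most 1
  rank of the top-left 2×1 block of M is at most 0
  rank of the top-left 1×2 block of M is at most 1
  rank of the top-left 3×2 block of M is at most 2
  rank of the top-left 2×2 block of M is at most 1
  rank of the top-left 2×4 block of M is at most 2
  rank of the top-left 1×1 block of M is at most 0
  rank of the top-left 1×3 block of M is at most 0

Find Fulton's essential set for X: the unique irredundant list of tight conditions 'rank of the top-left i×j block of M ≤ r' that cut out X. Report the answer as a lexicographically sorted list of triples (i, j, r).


Computing R[i][j] = min implied NW-rank bound (n=4, 8 conditions):

  0 | 0 | 0 | 1
  0 | 1 | 1 | 2
  1 | 2 | 2 | 3
  1 | 2 | 3 | 4

reading off 1-entries of Δ²R: w = (4, 2, 1, 3).

|D(w)|=4, |Ess(w)|=2:

[(1, 3, 0), (2, 1, 0)]


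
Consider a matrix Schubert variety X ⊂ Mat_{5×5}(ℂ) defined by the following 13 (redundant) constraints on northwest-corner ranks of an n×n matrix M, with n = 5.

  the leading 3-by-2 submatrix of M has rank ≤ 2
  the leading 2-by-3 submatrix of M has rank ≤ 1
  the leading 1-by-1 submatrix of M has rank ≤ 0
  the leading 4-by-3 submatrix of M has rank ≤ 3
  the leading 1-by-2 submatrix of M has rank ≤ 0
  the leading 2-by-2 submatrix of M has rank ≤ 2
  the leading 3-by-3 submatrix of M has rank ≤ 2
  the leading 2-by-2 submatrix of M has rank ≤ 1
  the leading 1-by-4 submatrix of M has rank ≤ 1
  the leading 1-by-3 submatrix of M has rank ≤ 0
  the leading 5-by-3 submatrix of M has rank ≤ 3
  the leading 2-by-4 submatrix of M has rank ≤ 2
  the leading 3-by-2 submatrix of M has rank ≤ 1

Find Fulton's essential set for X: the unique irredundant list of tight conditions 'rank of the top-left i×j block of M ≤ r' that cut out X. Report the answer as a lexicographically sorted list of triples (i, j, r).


Reconstructing r_w from the 13 given conditions:

  i=1: 0  0  0  1  1
  i=2: 1  1  1  2  2
  i=3: 1  1  2  3  3
  i=4: 1  2  3  4  4
  i=5: 1  2  3  4  5

the unique w with this rank table is (4, 1, 3, 2, 5).

2 SE-corners of the 4-cell Rothe diagram give Ess(w):

[(1, 3, 0), (3, 2, 1)]


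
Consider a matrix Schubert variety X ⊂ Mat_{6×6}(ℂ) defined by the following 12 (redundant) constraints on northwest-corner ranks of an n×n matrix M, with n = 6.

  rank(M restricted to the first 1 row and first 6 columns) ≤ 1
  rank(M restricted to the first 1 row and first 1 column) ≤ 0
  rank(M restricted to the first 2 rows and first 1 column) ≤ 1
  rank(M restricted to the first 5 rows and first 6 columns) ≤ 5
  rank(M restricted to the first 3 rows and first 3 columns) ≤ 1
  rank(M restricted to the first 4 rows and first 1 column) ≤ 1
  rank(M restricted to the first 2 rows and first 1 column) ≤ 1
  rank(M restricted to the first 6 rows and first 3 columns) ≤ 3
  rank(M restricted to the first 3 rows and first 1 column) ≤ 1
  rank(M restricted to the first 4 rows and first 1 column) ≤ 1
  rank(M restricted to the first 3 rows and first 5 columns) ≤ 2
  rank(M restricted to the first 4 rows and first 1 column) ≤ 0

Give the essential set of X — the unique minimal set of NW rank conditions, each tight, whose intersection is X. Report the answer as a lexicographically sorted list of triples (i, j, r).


Propagating the 12 rank bounds to every northwest block:

  i=1: 0  1  1  1  1  1
  i=2: 0  1  1  2  2  2
  i=3: 0  1  1  2  2  3
  i=4: 0  1  2  3  3  4
  i=5: 1  2  3  4  4  5
  i=6: 1  2  3  4  5  6

second differences of R give the permutation w = (2, 4, 6, 3, 1, 5).

3 SE-corners of the 7-cell Rothe diagram give Ess(w):

[(3, 3, 1), (3, 5, 2), (4, 1, 0)]


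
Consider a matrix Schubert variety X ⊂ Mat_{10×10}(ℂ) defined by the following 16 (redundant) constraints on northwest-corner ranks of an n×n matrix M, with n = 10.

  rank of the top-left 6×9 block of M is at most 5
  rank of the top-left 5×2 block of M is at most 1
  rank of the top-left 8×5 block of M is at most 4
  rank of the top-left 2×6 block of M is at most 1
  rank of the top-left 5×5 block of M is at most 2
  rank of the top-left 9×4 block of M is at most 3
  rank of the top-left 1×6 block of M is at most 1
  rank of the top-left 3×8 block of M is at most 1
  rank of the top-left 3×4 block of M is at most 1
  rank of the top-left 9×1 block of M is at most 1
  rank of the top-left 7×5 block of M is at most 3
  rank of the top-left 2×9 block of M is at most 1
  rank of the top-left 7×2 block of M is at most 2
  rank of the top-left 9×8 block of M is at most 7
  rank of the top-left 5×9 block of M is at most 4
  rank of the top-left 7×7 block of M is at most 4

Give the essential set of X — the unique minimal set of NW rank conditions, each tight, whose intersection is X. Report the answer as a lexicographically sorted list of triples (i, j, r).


The tightest implied rank at each (i,j), from the 16 conditions:

  row 1: 1 | 1 | 1 | 1 | 1 | 1 | 1 | 1 | 1 | 1
  row 2: 1 | 1 | 1 | 1 | 1 | 1 | 1 | 1 | 1 | 2
  row 3: 1 | 1 | 1 | 1 | 1 | 1 | 1 | 1 | 2 | 3
  row 4: 1 | 1 | 2 | 2 | 2 | 2 | 2 | 2 | 3 | 4
  row 5: 1 | 1 | 2 | 2 | 2 | 3 | 3 | 3 | 4 | 5
  row 6: 1 | 2 | 3 | 3 | 3 | 4 | 4 | 4 | 5 | 6
  row 7: 1 | 2 | 3 | 3 | 3 | 4 | 4 | 5 | 6 | 7
  row 8: 1 | 2 | 3 | 3 | 4 | 5 | 5 | 6 | 7 | 8
  row 9: 1 | 2 | 3 | 3 | 4 | 5 | 6 | 7 | 8 | 9
  row 10: 1 | 2 | 3 | 4 | 5 | 6 | 7 | 8 | 9 | 10

the unique w with this rank table is (1, 10, 9, 3, 6, 2, 8, 5, 7, 4).

D(w) has 24 cells with 7 SE-corners; essential set:

[(2, 9, 1), (3, 8, 1), (5, 2, 1), (5, 5, 2), (7, 5, 3), (7, 7, 4), (9, 4, 3)]


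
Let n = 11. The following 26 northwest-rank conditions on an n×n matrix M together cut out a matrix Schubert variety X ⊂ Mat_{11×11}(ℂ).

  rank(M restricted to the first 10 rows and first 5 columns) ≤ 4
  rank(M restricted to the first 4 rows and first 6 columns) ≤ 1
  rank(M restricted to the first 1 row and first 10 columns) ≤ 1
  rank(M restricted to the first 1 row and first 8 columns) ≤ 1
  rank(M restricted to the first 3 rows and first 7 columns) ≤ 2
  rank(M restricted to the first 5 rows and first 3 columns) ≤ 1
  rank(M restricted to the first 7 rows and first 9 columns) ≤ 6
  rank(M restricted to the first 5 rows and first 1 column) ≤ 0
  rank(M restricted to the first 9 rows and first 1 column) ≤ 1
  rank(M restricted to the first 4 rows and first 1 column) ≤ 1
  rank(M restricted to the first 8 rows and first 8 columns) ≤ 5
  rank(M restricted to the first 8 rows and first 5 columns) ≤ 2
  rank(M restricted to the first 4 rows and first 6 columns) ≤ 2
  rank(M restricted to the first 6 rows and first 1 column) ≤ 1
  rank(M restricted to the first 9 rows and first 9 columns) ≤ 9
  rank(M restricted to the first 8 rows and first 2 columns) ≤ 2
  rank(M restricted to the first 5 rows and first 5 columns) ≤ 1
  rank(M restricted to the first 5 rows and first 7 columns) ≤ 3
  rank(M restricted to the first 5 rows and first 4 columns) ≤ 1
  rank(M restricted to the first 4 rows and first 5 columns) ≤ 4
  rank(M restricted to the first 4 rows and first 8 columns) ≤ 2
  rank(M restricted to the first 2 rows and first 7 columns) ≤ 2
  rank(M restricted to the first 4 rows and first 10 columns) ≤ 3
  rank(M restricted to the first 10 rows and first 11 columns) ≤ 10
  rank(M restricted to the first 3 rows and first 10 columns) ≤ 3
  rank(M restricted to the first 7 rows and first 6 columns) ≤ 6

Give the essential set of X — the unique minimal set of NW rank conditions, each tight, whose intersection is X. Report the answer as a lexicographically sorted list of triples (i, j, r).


The tightest implied rank at each (i,j), from the 26 conditions:

  row 1: 0  1  1  1  1  1  1  1  1  1  1
  row 2: 0  1  1  1  1  1  2  2  2  2  2
  row 3: 0  1  1  1  1  1  2  2  3  3  3
  row 4: 0  1  1  1  1  1  2  2  3  3  4
  row 5: 0  1  1  1  1  2  3  3  4  4  5
  row 6: 1  2  2  2  2  3  4  4  5  5  6
  row 7: 1  2  2  2  2  3  4  5  6  6  7
  row 8: 1  2  2  2  2  3  4  5  6  7  8
  row 9: 1  2  3  3  3  4  5  6  7  8  9
  row 10: 1  2  3  4  4  5  6  7  8  9  10
  row 11: 1  2  3  4  5  6  7  8  9  10  11

giving w = (2, 7, 9, 11, 6, 1, 8, 10, 3, 4, 5) via Δ²R.

ℓ(w)=29; the 6 essential cells (i,j,r):

[(4, 6, 1), (4, 8, 2), (4, 10, 3), (5, 1, 0), (5, 5, 1), (8, 5, 2)]


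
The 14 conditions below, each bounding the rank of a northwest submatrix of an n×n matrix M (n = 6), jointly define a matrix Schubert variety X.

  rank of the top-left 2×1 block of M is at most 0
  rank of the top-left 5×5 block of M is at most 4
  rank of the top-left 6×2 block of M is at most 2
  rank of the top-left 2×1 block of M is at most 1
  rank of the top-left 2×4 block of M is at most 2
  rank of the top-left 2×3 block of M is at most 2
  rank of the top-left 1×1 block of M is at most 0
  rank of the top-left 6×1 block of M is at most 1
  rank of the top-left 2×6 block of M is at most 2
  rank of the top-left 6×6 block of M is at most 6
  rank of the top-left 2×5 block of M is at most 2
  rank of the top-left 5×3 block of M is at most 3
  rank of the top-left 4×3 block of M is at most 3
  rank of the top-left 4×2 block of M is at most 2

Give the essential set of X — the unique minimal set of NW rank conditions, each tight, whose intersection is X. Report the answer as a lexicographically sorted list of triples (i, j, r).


Recovering R(i,j) via the rank-extension bound from the 14 conditions:

  0, 1, 1, 1, 1, 1
  0, 1, 2, 2, 2, 2
  1, 2, 3, 3, 3, 3
  1, 2, 3, 4, 4, 4
  1, 2, 3, 4, 4, 5
  1, 2, 3, 4, 5, 6

reading off 1-entries of Δ²R: w = (2, 3, 1, 4, 6, 5).

Rothe diagram D(w) (3 cells), 2 SE-corners (essential conditions):

[(2, 1, 0), (5, 5, 4)]


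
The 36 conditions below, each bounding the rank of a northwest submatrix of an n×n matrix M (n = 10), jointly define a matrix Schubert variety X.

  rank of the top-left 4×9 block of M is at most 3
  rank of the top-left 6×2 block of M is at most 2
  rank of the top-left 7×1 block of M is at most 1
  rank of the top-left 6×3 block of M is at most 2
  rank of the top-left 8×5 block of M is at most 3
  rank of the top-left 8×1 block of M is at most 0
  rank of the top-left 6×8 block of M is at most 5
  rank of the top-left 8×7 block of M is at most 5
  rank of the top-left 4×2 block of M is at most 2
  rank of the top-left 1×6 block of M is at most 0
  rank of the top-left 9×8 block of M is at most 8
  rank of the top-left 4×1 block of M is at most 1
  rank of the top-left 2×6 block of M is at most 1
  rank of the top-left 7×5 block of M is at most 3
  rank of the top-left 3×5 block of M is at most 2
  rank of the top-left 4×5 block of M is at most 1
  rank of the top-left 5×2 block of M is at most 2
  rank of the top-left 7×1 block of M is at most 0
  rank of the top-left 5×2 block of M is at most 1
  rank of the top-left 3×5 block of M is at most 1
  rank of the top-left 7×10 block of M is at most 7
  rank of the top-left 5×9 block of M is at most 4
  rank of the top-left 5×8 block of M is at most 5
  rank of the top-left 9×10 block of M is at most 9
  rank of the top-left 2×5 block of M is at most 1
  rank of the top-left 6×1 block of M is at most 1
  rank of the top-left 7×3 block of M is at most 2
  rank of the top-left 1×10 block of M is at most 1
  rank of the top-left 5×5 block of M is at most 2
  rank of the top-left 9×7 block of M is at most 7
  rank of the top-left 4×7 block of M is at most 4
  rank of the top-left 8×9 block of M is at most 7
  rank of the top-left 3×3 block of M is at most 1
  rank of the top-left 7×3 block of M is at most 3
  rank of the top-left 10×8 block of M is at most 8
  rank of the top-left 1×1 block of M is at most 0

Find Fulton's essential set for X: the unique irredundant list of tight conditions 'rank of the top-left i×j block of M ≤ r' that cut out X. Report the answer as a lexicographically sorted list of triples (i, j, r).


Recovering R(i,j) via the rank-extension bound from the 36 conditions:

  0 | 0 | 0 | 0 | 0 | 0 | 1 | 1 | 1 | 1
  0 | 1 | 1 | 1 | 1 | 1 | 2 | 2 | 2 | 2
  0 | 1 | 1 | 1 | 1 | 2 | 3 | 3 | 3 | 3
  0 | 1 | 1 | 1 | 1 | 2 | 3 | 3 | 3 | 4
  0 | 1 | 2 | 2 | 2 | 3 | 4 | 4 | 4 | 5
  0 | 1 | 2 | 3 | 3 | 4 | 5 | 5 | 5 | 6
  0 | 1 | 2 | 3 | 3 | 4 | 5 | 6 | 6 | 7
  0 | 1 | 2 | 3 | 3 | 4 | 5 | 6 | 7 | 8
  1 | 2 | 3 | 4 | 4 | 5 | 6 | 7 | 8 | 9
  1 | 2 | 3 | 4 | 5 | 6 | 7 | 8 | 9 | 10

reading off 1-entries of Δ²R: w = (7, 2, 6, 10, 3, 4, 8, 9, 1, 5).

5 SE-corners of the 23-cell Rothe diagram give Ess(w):

[(1, 6, 0), (4, 5, 1), (4, 9, 3), (8, 1, 0), (8, 5, 3)]


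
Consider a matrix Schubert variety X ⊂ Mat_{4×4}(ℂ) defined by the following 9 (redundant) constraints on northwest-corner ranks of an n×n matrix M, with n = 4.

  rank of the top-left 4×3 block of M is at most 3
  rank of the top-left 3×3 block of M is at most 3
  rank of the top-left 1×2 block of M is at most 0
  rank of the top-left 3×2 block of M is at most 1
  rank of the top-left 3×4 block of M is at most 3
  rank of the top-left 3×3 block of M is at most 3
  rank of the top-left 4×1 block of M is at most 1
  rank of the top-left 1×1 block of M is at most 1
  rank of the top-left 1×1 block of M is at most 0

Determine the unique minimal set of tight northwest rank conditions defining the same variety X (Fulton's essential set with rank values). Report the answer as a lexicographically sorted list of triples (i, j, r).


Computing R[i][j] = min implied NW-rank bound (n=4, 9 conditions):

  R[1]: 0, 0, 1, 1
  R[2]: 1, 1, 2, 2
  R[3]: 1, 1, 2, 3
  R[4]: 1, 2, 3, 4

reading off 1-entries of Δ²R: w = (3, 1, 4, 2).

|D(w)|=3, |Ess(w)|=2:

[(1, 2, 0), (3, 2, 1)]


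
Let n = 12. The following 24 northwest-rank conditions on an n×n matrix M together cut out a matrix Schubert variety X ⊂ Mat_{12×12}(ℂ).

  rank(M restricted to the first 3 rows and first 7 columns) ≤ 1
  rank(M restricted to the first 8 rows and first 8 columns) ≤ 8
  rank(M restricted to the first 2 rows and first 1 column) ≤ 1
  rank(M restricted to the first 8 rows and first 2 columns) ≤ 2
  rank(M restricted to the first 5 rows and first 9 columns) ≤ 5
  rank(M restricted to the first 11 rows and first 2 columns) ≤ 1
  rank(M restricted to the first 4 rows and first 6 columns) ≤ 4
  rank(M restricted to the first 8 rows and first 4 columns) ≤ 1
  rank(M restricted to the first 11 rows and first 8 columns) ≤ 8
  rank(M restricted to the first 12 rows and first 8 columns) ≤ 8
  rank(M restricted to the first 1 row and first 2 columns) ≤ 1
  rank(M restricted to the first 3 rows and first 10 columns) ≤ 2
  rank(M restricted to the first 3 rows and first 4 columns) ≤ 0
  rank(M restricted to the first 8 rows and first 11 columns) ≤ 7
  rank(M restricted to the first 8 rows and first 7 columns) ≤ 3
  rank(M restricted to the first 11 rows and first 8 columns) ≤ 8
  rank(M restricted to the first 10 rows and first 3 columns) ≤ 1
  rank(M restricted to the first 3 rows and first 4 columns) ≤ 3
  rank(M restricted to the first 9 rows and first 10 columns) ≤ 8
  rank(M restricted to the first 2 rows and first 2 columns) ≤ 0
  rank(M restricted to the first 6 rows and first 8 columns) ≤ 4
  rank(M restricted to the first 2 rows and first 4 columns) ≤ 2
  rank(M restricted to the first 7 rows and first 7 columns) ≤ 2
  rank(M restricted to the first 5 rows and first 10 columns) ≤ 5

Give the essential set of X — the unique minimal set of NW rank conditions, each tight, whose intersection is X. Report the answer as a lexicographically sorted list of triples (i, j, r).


Rank table r_w(12×12) implied by the 24 constraints:

  row 1: 0, 0, 0, 0, 1, 1, 1, 1, 1, 1, 1, 1
  row 2: 0, 0, 0, 0, 1, 1, 1, 2, 2, 2, 2, 2
  row 3: 0, 0, 0, 0, 1, 1, 1, 2, 2, 2, 3, 3
  row 4: 1, 1, 1, 1, 2, 2, 2, 3, 3, 3, 4, 4
  row 5: 1, 1, 1, 1, 2, 2, 2, 3, 4, 4, 5, 5
  row 6: 1, 1, 1, 1, 2, 2, 2, 3, 4, 5, 6, 6
  row 7: 1, 1, 1, 1, 2, 2, 2, 3, 4, 5, 6, 7
  row 8: 1, 1, 1, 1, 2, 3, 3, 4, 5, 6, 7, 8
  row 9: 1, 1, 1, 2, 3, 4, 4, 5, 6, 7, 8, 9
  row 10: 1, 1, 1, 2, 3, 4, 5, 6, 7, 8, 9, 10
  row 11: 1, 1, 2, 3, 4, 5, 6, 7, 8, 9, 10, 11
  row 12: 1, 2, 3, 4, 5, 6, 7, 8, 9, 10, 11, 12

giving w = (5, 8, 11, 1, 9, 10, 12, 6, 4, 7, 3, 2) via Δ²R.

Rothe diagram D(w) (41 cells), 7 SE-corners (essential conditions):

[(3, 4, 0), (3, 7, 1), (3, 10, 2), (7, 7, 2), (8, 4, 1), (10, 3, 1), (11, 2, 1)]


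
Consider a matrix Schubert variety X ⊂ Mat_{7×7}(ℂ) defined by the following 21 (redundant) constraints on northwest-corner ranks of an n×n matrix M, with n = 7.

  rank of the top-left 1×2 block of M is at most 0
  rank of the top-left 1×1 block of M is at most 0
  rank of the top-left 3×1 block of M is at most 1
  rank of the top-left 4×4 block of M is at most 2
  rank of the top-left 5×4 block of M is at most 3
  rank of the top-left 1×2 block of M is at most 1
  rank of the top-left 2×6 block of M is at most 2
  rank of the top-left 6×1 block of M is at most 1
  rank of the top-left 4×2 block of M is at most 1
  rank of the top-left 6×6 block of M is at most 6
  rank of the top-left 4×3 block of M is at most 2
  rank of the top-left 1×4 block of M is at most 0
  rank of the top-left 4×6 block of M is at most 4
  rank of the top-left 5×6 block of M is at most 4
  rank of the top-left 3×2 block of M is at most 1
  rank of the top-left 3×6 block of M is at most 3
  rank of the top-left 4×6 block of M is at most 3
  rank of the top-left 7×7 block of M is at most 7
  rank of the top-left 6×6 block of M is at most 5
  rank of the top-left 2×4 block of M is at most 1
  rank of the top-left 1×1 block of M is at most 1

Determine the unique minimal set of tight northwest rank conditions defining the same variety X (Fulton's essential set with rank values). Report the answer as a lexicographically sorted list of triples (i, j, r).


Computing R[i][j] = min implied NW-rank bound (n=7, 21 conditions):

  row 1: 0 0 0 0 1 1 1
  row 2: 1 1 1 1 2 2 2
  row 3: 1 1 2 2 3 3 3
  row 4: 1 1 2 2 3 3 4
  row 5: 1 2 3 3 4 4 5
  row 6: 1 2 3 4 5 5 6
  row 7: 1 2 3 4 5 6 7

reading off 1-entries of Δ²R: w = (5, 1, 3, 7, 2, 4, 6).

Rothe diagram D(w) (8 cells), 4 SE-corners (essential conditions):

[(1, 4, 0), (4, 2, 1), (4, 4, 2), (4, 6, 3)]
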